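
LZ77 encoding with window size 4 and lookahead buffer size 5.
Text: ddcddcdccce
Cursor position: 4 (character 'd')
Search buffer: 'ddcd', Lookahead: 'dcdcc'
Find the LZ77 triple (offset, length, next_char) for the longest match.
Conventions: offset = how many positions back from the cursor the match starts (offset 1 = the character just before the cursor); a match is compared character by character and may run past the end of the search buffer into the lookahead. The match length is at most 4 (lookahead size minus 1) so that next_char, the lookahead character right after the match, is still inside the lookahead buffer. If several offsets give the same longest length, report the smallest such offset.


Try each offset into the search buffer:
  offset=1 (pos 3, char 'd'): match length 1
  offset=2 (pos 2, char 'c'): match length 0
  offset=3 (pos 1, char 'd'): match length 3
  offset=4 (pos 0, char 'd'): match length 1
Longest match has length 3 at offset 3.
next_char = character at position 4 + 3 = 7 -> 'c'

Best match: offset=3, length=3 (matching 'dcd' starting at position 1)
LZ77 triple: (3, 3, 'c')


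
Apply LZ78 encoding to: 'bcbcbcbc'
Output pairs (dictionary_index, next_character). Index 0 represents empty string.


LZ78 encoding steps:
Dictionary: {0: ''}
Step 1: w='' (idx 0), next='b' -> output (0, 'b'), add 'b' as idx 1
Step 2: w='' (idx 0), next='c' -> output (0, 'c'), add 'c' as idx 2
Step 3: w='b' (idx 1), next='c' -> output (1, 'c'), add 'bc' as idx 3
Step 4: w='bc' (idx 3), next='b' -> output (3, 'b'), add 'bcb' as idx 4
Step 5: w='c' (idx 2), end of input -> output (2, '')


Encoded: [(0, 'b'), (0, 'c'), (1, 'c'), (3, 'b'), (2, '')]


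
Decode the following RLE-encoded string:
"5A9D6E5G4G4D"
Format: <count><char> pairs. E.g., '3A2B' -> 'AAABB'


Expanding each <count><char> pair:
  5A -> 'AAAAA'
  9D -> 'DDDDDDDDD'
  6E -> 'EEEEEE'
  5G -> 'GGGGG'
  4G -> 'GGGG'
  4D -> 'DDDD'

Decoded = AAAAADDDDDDDDDEEEEEEGGGGGGGGGDDDD


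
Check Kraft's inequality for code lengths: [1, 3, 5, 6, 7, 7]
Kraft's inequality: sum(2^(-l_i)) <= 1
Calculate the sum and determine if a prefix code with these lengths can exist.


Sum = 2^(-1) + 2^(-3) + 2^(-5) + 2^(-6) + 2^(-7) + 2^(-7)
    = 0.5 + 0.125 + 0.03125 + 0.015625 + 0.0078125 + 0.0078125
    = 88/128 = 0.6875
Since 0.6875 <= 1, Kraft's inequality IS satisfied.
A prefix code with these lengths CAN exist.

Kraft sum = 0.6875. Satisfied.


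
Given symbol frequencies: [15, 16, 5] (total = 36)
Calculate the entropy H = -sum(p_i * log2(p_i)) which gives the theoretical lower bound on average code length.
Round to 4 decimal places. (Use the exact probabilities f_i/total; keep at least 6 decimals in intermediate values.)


Per-symbol terms -p_i * log2(p_i) with p_i = f_i/36:
  p = 15/36 = 0.416667: log2(p) = -1.263034, -p*log2(p) = 0.526264
  p = 16/36 = 0.444444: log2(p) = -1.169925, -p*log2(p) = 0.519967
  p = 5/36 = 0.138889: log2(p) = -2.847997, -p*log2(p) = 0.395555
H = 0.526264 + 0.519967 + 0.395555 = 1.441786

H = 1.4418 bits/symbol


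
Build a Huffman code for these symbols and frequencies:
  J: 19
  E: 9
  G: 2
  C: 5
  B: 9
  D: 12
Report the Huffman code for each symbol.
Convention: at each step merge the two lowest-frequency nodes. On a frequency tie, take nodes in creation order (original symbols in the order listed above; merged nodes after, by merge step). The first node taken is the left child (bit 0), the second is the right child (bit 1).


Huffman tree construction:
Step 1: Merge G(2) + C(5) = 7
Step 2: Merge (G+C)(7) + E(9) = 16
Step 3: Merge B(9) + D(12) = 21
Step 4: Merge ((G+C)+E)(16) + J(19) = 35
Step 5: Merge (B+D)(21) + (((G+C)+E)+J)(35) = 56
Read each symbol's code off the tree from the root (left child = 0, right child = 1).

Codes:
  J: 11 (length 2)
  E: 101 (length 3)
  G: 1000 (length 4)
  C: 1001 (length 4)
  B: 00 (length 2)
  D: 01 (length 2)
Average code length: 135/56 = 2.4107 bits/symbol


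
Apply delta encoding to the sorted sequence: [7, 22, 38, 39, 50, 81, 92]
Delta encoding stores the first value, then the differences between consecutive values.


First value: 7
Deltas:
  22 - 7 = 15
  38 - 22 = 16
  39 - 38 = 1
  50 - 39 = 11
  81 - 50 = 31
  92 - 81 = 11


Delta encoded: [7, 15, 16, 1, 11, 31, 11]


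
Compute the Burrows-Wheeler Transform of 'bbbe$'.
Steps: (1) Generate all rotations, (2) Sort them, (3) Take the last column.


Rotations (sorted):
  0: $bbbe -> last char: e
  1: bbbe$ -> last char: $
  2: bbe$b -> last char: b
  3: be$bb -> last char: b
  4: e$bbb -> last char: b


BWT = e$bbb


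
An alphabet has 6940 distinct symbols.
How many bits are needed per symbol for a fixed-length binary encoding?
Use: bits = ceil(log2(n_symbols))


log2(6940) = 12.7607
Bracket: 2^12 = 4096 < 6940 <= 2^13 = 8192
So ceil(log2(6940)) = 13

bits = ceil(log2(6940)) = ceil(12.7607) = 13 bits


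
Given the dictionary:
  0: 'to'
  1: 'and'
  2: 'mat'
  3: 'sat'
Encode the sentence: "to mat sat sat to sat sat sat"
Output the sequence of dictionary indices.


Look up each word in the dictionary:
  'to' -> 0
  'mat' -> 2
  'sat' -> 3
  'sat' -> 3
  'to' -> 0
  'sat' -> 3
  'sat' -> 3
  'sat' -> 3

Encoded: [0, 2, 3, 3, 0, 3, 3, 3]


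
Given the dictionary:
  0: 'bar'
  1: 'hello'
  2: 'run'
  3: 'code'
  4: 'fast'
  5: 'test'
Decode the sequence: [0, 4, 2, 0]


Look up each index in the dictionary:
  0 -> 'bar'
  4 -> 'fast'
  2 -> 'run'
  0 -> 'bar'

Decoded: "bar fast run bar"


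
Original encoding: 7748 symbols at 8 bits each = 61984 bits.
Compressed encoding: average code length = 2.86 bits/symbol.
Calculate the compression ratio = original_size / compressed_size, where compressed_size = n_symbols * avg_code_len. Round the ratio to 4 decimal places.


original_size = n_symbols * orig_bits = 7748 * 8 = 61984 bits
compressed_size = n_symbols * avg_code_len = 7748 * 2.86 = 22159.28 bits
ratio = original_size / compressed_size = 61984 / 22159.28 = 2.7972

Compression ratio = 2.7972


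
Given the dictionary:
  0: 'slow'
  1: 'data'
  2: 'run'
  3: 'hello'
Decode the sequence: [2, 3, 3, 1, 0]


Look up each index in the dictionary:
  2 -> 'run'
  3 -> 'hello'
  3 -> 'hello'
  1 -> 'data'
  0 -> 'slow'

Decoded: "run hello hello data slow"


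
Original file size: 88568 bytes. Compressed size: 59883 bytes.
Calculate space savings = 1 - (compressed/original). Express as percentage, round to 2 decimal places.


ratio = compressed/original = 59883/88568 = 0.676125
savings = 1 - ratio = 1 - 0.676125 = 0.323875
as a percentage: 0.323875 * 100 = 32.39%

Space savings = 1 - 59883/88568 = 32.39%


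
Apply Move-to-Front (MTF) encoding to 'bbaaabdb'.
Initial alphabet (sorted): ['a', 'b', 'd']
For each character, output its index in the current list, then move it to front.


MTF encoding:
'b': index 1 in ['a', 'b', 'd'] -> ['b', 'a', 'd']
'b': index 0 in ['b', 'a', 'd'] -> ['b', 'a', 'd']
'a': index 1 in ['b', 'a', 'd'] -> ['a', 'b', 'd']
'a': index 0 in ['a', 'b', 'd'] -> ['a', 'b', 'd']
'a': index 0 in ['a', 'b', 'd'] -> ['a', 'b', 'd']
'b': index 1 in ['a', 'b', 'd'] -> ['b', 'a', 'd']
'd': index 2 in ['b', 'a', 'd'] -> ['d', 'b', 'a']
'b': index 1 in ['d', 'b', 'a'] -> ['b', 'd', 'a']


Output: [1, 0, 1, 0, 0, 1, 2, 1]


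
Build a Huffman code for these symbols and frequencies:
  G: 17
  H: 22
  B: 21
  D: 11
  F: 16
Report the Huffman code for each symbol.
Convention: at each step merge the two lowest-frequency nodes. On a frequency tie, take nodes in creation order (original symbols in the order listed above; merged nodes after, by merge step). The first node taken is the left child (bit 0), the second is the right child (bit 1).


Huffman tree construction:
Step 1: Merge D(11) + F(16) = 27
Step 2: Merge G(17) + B(21) = 38
Step 3: Merge H(22) + (D+F)(27) = 49
Step 4: Merge (G+B)(38) + (H+(D+F))(49) = 87
Read each symbol's code off the tree from the root (left child = 0, right child = 1).

Codes:
  G: 00 (length 2)
  H: 10 (length 2)
  B: 01 (length 2)
  D: 110 (length 3)
  F: 111 (length 3)
Average code length: 201/87 = 2.3103 bits/symbol


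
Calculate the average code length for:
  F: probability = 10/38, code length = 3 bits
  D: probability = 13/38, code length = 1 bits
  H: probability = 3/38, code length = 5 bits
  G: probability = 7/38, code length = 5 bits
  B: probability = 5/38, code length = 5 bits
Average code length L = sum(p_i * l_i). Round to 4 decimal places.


Weighted contributions p_i * l_i:
  F: (10/38) * 3 = 30/38
  D: (13/38) * 1 = 13/38
  H: (3/38) * 5 = 15/38
  G: (7/38) * 5 = 35/38
  B: (5/38) * 5 = 25/38
Sum = (30 + 13 + 15 + 35 + 25)/38 = 118/38

L = 118/38 = 3.1053 bits/symbol


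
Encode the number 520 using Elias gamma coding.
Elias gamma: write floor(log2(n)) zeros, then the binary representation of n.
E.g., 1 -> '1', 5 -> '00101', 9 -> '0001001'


num_bits = floor(log2(520)) + 1 = 10
leading_zeros = num_bits - 1 = 9
binary(520) = 1000001000

Elias gamma(520) = '000000000' + '1000001000' = 0000000001000001000 (19 bits)


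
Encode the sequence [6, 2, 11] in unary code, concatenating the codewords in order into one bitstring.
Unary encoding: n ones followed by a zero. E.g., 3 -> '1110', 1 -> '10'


Encode each number as n ones followed by a terminating 0:
  6 -> 1111110 (7 bits)
  2 -> 110 (3 bits)
  11 -> 111111111110 (12 bits)
Total length = 7 + 3 + 12 = 22 bits.

Unary([6, 2, 11]) = 1111110110111111111110 (22 bits)


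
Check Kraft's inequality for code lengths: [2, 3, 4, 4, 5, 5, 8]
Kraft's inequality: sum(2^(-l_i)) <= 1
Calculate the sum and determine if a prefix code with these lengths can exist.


Sum = 2^(-2) + 2^(-3) + 2^(-4) + 2^(-4) + 2^(-5) + 2^(-5) + 2^(-8)
    = 0.25 + 0.125 + 0.0625 + 0.0625 + 0.03125 + 0.03125 + 0.00390625
    = 145/256 = 0.56640625
Since 0.56640625 <= 1, Kraft's inequality IS satisfied.
A prefix code with these lengths CAN exist.

Kraft sum = 0.56640625. Satisfied.


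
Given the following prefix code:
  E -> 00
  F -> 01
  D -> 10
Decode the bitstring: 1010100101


Decoding step by step:
Bits 10 -> D
Bits 10 -> D
Bits 10 -> D
Bits 01 -> F
Bits 01 -> F


Decoded message: DDDFF


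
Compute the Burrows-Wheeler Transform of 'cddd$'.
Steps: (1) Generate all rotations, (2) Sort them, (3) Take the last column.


Rotations (sorted):
  0: $cddd -> last char: d
  1: cddd$ -> last char: $
  2: d$cdd -> last char: d
  3: dd$cd -> last char: d
  4: ddd$c -> last char: c


BWT = d$ddc


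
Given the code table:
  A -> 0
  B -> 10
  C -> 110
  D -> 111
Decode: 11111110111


Decoding:
111 -> D
111 -> D
10 -> B
111 -> D


Result: DDBD


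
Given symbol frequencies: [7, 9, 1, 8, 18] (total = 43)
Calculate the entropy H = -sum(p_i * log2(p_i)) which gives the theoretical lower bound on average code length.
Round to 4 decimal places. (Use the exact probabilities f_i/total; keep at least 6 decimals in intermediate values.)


Per-symbol terms -p_i * log2(p_i) with p_i = f_i/43:
  p = 7/43 = 0.162791: log2(p) = -2.618910, -p*log2(p) = 0.426334
  p = 9/43 = 0.209302: log2(p) = -2.256340, -p*log2(p) = 0.472257
  p = 1/43 = 0.023256: log2(p) = -5.426265, -p*log2(p) = 0.126192
  p = 8/43 = 0.186047: log2(p) = -2.426265, -p*log2(p) = 0.451398
  p = 18/43 = 0.418605: log2(p) = -1.256340, -p*log2(p) = 0.525910
H = 0.426334 + 0.472257 + 0.126192 + 0.451398 + 0.525910 = 2.002091

H = 2.0021 bits/symbol


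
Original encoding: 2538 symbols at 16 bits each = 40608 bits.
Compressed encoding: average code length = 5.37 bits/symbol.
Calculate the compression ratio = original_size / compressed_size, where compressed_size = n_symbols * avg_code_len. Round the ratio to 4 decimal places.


original_size = n_symbols * orig_bits = 2538 * 16 = 40608 bits
compressed_size = n_symbols * avg_code_len = 2538 * 5.37 = 13629.06 bits
ratio = original_size / compressed_size = 40608 / 13629.06 = 2.9795

Compression ratio = 2.9795


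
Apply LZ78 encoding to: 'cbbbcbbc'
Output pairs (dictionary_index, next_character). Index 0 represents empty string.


LZ78 encoding steps:
Dictionary: {0: ''}
Step 1: w='' (idx 0), next='c' -> output (0, 'c'), add 'c' as idx 1
Step 2: w='' (idx 0), next='b' -> output (0, 'b'), add 'b' as idx 2
Step 3: w='b' (idx 2), next='b' -> output (2, 'b'), add 'bb' as idx 3
Step 4: w='c' (idx 1), next='b' -> output (1, 'b'), add 'cb' as idx 4
Step 5: w='b' (idx 2), next='c' -> output (2, 'c'), add 'bc' as idx 5


Encoded: [(0, 'c'), (0, 'b'), (2, 'b'), (1, 'b'), (2, 'c')]


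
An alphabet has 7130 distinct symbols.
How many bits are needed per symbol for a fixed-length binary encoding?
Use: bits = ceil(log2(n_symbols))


log2(7130) = 12.7997
Bracket: 2^12 = 4096 < 7130 <= 2^13 = 8192
So ceil(log2(7130)) = 13

bits = ceil(log2(7130)) = ceil(12.7997) = 13 bits


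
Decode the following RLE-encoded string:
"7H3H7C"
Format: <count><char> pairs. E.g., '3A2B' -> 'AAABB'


Expanding each <count><char> pair:
  7H -> 'HHHHHHH'
  3H -> 'HHH'
  7C -> 'CCCCCCC'

Decoded = HHHHHHHHHHCCCCCCC


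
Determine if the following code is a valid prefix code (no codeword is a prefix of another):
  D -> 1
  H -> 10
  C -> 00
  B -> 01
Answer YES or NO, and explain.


Checking each pair (does one codeword prefix another?):
  D='1' vs H='10': prefix -- VIOLATION

NO -- this is NOT a valid prefix code. D (1) is a prefix of H (10).


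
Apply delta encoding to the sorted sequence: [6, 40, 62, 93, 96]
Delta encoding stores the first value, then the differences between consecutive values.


First value: 6
Deltas:
  40 - 6 = 34
  62 - 40 = 22
  93 - 62 = 31
  96 - 93 = 3


Delta encoded: [6, 34, 22, 31, 3]


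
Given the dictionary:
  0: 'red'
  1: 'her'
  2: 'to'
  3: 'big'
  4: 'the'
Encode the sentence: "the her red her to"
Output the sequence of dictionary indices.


Look up each word in the dictionary:
  'the' -> 4
  'her' -> 1
  'red' -> 0
  'her' -> 1
  'to' -> 2

Encoded: [4, 1, 0, 1, 2]


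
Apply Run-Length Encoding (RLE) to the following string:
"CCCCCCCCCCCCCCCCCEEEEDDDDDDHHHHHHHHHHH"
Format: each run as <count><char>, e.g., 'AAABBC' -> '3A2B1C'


Scanning runs left to right:
  i=0: run of 'C' x 17 -> '17C'
  i=17: run of 'E' x 4 -> '4E'
  i=21: run of 'D' x 6 -> '6D'
  i=27: run of 'H' x 11 -> '11H'

RLE = 17C4E6D11H


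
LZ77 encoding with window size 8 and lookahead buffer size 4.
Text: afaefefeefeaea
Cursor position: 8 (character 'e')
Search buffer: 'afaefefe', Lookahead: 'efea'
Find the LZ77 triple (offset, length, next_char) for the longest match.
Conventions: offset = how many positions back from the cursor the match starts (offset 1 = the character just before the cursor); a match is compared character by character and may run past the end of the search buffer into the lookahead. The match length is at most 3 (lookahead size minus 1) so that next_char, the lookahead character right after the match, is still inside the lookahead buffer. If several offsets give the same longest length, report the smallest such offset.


Try each offset into the search buffer:
  offset=1 (pos 7, char 'e'): match length 1
  offset=2 (pos 6, char 'f'): match length 0
  offset=3 (pos 5, char 'e'): match length 3
  offset=4 (pos 4, char 'f'): match length 0
  offset=5 (pos 3, char 'e'): match length 3
  offset=6 (pos 2, char 'a'): match length 0
  offset=7 (pos 1, char 'f'): match length 0
  offset=8 (pos 0, char 'a'): match length 0
Longest match has length 3, found at offsets 3, 5; take the smallest, offset 3.
next_char = character at position 8 + 3 = 11 -> 'a'

Best match: offset=3, length=3 (matching 'efe' starting at position 5)
LZ77 triple: (3, 3, 'a')


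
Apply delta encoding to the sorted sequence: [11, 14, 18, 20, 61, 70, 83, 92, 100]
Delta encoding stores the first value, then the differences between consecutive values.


First value: 11
Deltas:
  14 - 11 = 3
  18 - 14 = 4
  20 - 18 = 2
  61 - 20 = 41
  70 - 61 = 9
  83 - 70 = 13
  92 - 83 = 9
  100 - 92 = 8


Delta encoded: [11, 3, 4, 2, 41, 9, 13, 9, 8]


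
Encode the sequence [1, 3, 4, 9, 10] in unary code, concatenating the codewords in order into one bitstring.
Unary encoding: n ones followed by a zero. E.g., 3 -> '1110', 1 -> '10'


Encode each number as n ones followed by a terminating 0:
  1 -> 10 (2 bits)
  3 -> 1110 (4 bits)
  4 -> 11110 (5 bits)
  9 -> 1111111110 (10 bits)
  10 -> 11111111110 (11 bits)
Total length = 2 + 4 + 5 + 10 + 11 = 32 bits.

Unary([1, 3, 4, 9, 10]) = 10111011110111111111011111111110 (32 bits)


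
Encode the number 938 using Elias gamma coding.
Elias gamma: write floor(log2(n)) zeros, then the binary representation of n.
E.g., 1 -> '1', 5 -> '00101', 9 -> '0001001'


num_bits = floor(log2(938)) + 1 = 10
leading_zeros = num_bits - 1 = 9
binary(938) = 1110101010

Elias gamma(938) = '000000000' + '1110101010' = 0000000001110101010 (19 bits)


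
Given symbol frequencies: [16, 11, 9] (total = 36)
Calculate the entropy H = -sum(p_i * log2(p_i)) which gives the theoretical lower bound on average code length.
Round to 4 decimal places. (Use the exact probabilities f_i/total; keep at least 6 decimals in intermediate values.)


Per-symbol terms -p_i * log2(p_i) with p_i = f_i/36:
  p = 16/36 = 0.444444: log2(p) = -1.169925, -p*log2(p) = 0.519967
  p = 11/36 = 0.305556: log2(p) = -1.710493, -p*log2(p) = 0.522651
  p = 9/36 = 0.250000: log2(p) = -2.000000, -p*log2(p) = 0.500000
H = 0.519967 + 0.522651 + 0.500000 = 1.542618

H = 1.5426 bits/symbol


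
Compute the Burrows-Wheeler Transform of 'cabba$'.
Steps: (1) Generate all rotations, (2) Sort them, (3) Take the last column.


Rotations (sorted):
  0: $cabba -> last char: a
  1: a$cabb -> last char: b
  2: abba$c -> last char: c
  3: ba$cab -> last char: b
  4: bba$ca -> last char: a
  5: cabba$ -> last char: $


BWT = abcba$


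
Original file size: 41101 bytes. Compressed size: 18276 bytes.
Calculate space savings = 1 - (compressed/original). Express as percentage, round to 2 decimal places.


ratio = compressed/original = 18276/41101 = 0.444661
savings = 1 - ratio = 1 - 0.444661 = 0.555339
as a percentage: 0.555339 * 100 = 55.53%

Space savings = 1 - 18276/41101 = 55.53%


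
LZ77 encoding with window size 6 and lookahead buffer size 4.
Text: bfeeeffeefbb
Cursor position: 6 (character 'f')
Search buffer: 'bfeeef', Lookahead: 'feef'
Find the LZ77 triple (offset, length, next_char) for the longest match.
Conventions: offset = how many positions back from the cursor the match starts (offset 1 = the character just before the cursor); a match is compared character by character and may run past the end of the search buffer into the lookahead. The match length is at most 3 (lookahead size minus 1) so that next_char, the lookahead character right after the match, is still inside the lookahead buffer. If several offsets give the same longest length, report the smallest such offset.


Try each offset into the search buffer:
  offset=1 (pos 5, char 'f'): match length 1
  offset=2 (pos 4, char 'e'): match length 0
  offset=3 (pos 3, char 'e'): match length 0
  offset=4 (pos 2, char 'e'): match length 0
  offset=5 (pos 1, char 'f'): match length 3
  offset=6 (pos 0, char 'b'): match length 0
Longest match has length 3 at offset 5.
next_char = character at position 6 + 3 = 9 -> 'f'

Best match: offset=5, length=3 (matching 'fee' starting at position 1)
LZ77 triple: (5, 3, 'f')


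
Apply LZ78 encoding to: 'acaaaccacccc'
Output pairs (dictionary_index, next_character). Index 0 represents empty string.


LZ78 encoding steps:
Dictionary: {0: ''}
Step 1: w='' (idx 0), next='a' -> output (0, 'a'), add 'a' as idx 1
Step 2: w='' (idx 0), next='c' -> output (0, 'c'), add 'c' as idx 2
Step 3: w='a' (idx 1), next='a' -> output (1, 'a'), add 'aa' as idx 3
Step 4: w='a' (idx 1), next='c' -> output (1, 'c'), add 'ac' as idx 4
Step 5: w='c' (idx 2), next='a' -> output (2, 'a'), add 'ca' as idx 5
Step 6: w='c' (idx 2), next='c' -> output (2, 'c'), add 'cc' as idx 6
Step 7: w='cc' (idx 6), end of input -> output (6, '')


Encoded: [(0, 'a'), (0, 'c'), (1, 'a'), (1, 'c'), (2, 'a'), (2, 'c'), (6, '')]


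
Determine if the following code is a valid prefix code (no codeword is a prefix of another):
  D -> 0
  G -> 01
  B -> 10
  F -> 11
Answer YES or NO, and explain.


Checking each pair (does one codeword prefix another?):
  D='0' vs G='01': prefix -- VIOLATION

NO -- this is NOT a valid prefix code. D (0) is a prefix of G (01).


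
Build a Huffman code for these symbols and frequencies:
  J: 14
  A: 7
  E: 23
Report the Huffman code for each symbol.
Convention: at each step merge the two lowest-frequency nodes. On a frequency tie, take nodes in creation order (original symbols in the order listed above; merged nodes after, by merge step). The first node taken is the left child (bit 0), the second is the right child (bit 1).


Huffman tree construction:
Step 1: Merge A(7) + J(14) = 21
Step 2: Merge (A+J)(21) + E(23) = 44
Read each symbol's code off the tree from the root (left child = 0, right child = 1).

Codes:
  J: 01 (length 2)
  A: 00 (length 2)
  E: 1 (length 1)
Average code length: 65/44 = 1.4773 bits/symbol


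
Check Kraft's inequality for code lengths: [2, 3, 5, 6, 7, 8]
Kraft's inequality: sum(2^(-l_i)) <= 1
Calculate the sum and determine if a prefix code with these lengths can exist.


Sum = 2^(-2) + 2^(-3) + 2^(-5) + 2^(-6) + 2^(-7) + 2^(-8)
    = 0.25 + 0.125 + 0.03125 + 0.015625 + 0.0078125 + 0.00390625
    = 111/256 = 0.43359375
Since 0.43359375 <= 1, Kraft's inequality IS satisfied.
A prefix code with these lengths CAN exist.

Kraft sum = 0.43359375. Satisfied.


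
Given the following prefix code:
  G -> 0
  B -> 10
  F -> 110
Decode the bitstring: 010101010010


Decoding step by step:
Bits 0 -> G
Bits 10 -> B
Bits 10 -> B
Bits 10 -> B
Bits 10 -> B
Bits 0 -> G
Bits 10 -> B


Decoded message: GBBBBGB


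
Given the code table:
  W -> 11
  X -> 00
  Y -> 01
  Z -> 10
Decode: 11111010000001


Decoding:
11 -> W
11 -> W
10 -> Z
10 -> Z
00 -> X
00 -> X
01 -> Y


Result: WWZZXXY


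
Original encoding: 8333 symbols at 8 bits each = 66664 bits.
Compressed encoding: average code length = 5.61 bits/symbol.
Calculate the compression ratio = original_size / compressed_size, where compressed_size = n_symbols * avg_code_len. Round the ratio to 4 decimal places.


original_size = n_symbols * orig_bits = 8333 * 8 = 66664 bits
compressed_size = n_symbols * avg_code_len = 8333 * 5.61 = 46748.13 bits
ratio = original_size / compressed_size = 66664 / 46748.13 = 1.426

Compression ratio = 1.426


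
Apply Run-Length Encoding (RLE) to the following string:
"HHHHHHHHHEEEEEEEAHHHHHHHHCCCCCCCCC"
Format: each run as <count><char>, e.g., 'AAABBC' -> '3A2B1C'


Scanning runs left to right:
  i=0: run of 'H' x 9 -> '9H'
  i=9: run of 'E' x 7 -> '7E'
  i=16: run of 'A' x 1 -> '1A'
  i=17: run of 'H' x 8 -> '8H'
  i=25: run of 'C' x 9 -> '9C'

RLE = 9H7E1A8H9C


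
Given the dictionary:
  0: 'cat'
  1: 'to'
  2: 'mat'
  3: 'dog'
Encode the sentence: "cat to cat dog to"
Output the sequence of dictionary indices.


Look up each word in the dictionary:
  'cat' -> 0
  'to' -> 1
  'cat' -> 0
  'dog' -> 3
  'to' -> 1

Encoded: [0, 1, 0, 3, 1]


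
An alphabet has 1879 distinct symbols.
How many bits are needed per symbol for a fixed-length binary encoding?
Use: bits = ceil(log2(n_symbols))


log2(1879) = 10.8757
Bracket: 2^10 = 1024 < 1879 <= 2^11 = 2048
So ceil(log2(1879)) = 11

bits = ceil(log2(1879)) = ceil(10.8757) = 11 bits


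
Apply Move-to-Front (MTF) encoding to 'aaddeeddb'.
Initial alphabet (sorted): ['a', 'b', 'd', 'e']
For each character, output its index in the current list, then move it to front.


MTF encoding:
'a': index 0 in ['a', 'b', 'd', 'e'] -> ['a', 'b', 'd', 'e']
'a': index 0 in ['a', 'b', 'd', 'e'] -> ['a', 'b', 'd', 'e']
'd': index 2 in ['a', 'b', 'd', 'e'] -> ['d', 'a', 'b', 'e']
'd': index 0 in ['d', 'a', 'b', 'e'] -> ['d', 'a', 'b', 'e']
'e': index 3 in ['d', 'a', 'b', 'e'] -> ['e', 'd', 'a', 'b']
'e': index 0 in ['e', 'd', 'a', 'b'] -> ['e', 'd', 'a', 'b']
'd': index 1 in ['e', 'd', 'a', 'b'] -> ['d', 'e', 'a', 'b']
'd': index 0 in ['d', 'e', 'a', 'b'] -> ['d', 'e', 'a', 'b']
'b': index 3 in ['d', 'e', 'a', 'b'] -> ['b', 'd', 'e', 'a']


Output: [0, 0, 2, 0, 3, 0, 1, 0, 3]


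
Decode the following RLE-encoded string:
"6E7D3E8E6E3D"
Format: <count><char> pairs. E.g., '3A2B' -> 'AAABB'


Expanding each <count><char> pair:
  6E -> 'EEEEEE'
  7D -> 'DDDDDDD'
  3E -> 'EEE'
  8E -> 'EEEEEEEE'
  6E -> 'EEEEEE'
  3D -> 'DDD'

Decoded = EEEEEEDDDDDDDEEEEEEEEEEEEEEEEEDDD


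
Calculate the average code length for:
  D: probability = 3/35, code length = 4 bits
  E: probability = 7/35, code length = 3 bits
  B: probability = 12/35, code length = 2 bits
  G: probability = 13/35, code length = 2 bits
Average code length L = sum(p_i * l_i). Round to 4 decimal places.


Weighted contributions p_i * l_i:
  D: (3/35) * 4 = 12/35
  E: (7/35) * 3 = 21/35
  B: (12/35) * 2 = 24/35
  G: (13/35) * 2 = 26/35
Sum = (12 + 21 + 24 + 26)/35 = 83/35

L = 83/35 = 2.3714 bits/symbol


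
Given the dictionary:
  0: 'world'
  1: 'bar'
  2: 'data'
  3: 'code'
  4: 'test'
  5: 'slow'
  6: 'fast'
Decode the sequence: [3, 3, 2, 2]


Look up each index in the dictionary:
  3 -> 'code'
  3 -> 'code'
  2 -> 'data'
  2 -> 'data'

Decoded: "code code data data"


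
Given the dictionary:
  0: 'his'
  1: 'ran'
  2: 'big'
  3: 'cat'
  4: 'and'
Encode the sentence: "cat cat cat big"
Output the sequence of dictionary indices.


Look up each word in the dictionary:
  'cat' -> 3
  'cat' -> 3
  'cat' -> 3
  'big' -> 2

Encoded: [3, 3, 3, 2]


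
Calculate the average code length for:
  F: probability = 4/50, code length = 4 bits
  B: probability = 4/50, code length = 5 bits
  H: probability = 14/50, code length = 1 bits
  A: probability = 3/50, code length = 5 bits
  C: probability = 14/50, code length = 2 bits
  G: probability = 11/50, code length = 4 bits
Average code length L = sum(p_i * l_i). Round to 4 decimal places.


Weighted contributions p_i * l_i:
  F: (4/50) * 4 = 16/50
  B: (4/50) * 5 = 20/50
  H: (14/50) * 1 = 14/50
  A: (3/50) * 5 = 15/50
  C: (14/50) * 2 = 28/50
  G: (11/50) * 4 = 44/50
Sum = (16 + 20 + 14 + 15 + 28 + 44)/50 = 137/50

L = 137/50 = 2.7400 bits/symbol


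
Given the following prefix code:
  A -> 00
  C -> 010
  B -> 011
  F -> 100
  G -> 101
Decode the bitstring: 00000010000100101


Decoding step by step:
Bits 00 -> A
Bits 00 -> A
Bits 00 -> A
Bits 100 -> F
Bits 00 -> A
Bits 100 -> F
Bits 101 -> G


Decoded message: AAAFAFG


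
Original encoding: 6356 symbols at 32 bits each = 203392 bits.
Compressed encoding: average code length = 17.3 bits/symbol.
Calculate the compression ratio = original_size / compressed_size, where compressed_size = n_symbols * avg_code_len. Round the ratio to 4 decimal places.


original_size = n_symbols * orig_bits = 6356 * 32 = 203392 bits
compressed_size = n_symbols * avg_code_len = 6356 * 17.3 = 109958.8 bits
ratio = original_size / compressed_size = 203392 / 109958.8 = 1.8497

Compression ratio = 1.8497


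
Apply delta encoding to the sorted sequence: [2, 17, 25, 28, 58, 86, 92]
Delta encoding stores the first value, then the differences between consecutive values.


First value: 2
Deltas:
  17 - 2 = 15
  25 - 17 = 8
  28 - 25 = 3
  58 - 28 = 30
  86 - 58 = 28
  92 - 86 = 6


Delta encoded: [2, 15, 8, 3, 30, 28, 6]


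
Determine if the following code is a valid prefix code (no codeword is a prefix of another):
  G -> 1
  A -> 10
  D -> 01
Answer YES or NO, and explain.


Checking each pair (does one codeword prefix another?):
  G='1' vs A='10': prefix -- VIOLATION

NO -- this is NOT a valid prefix code. G (1) is a prefix of A (10).


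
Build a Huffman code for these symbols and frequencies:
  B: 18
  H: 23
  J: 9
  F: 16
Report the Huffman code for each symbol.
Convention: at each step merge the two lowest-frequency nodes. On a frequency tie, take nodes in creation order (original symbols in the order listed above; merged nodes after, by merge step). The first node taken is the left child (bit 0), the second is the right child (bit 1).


Huffman tree construction:
Step 1: Merge J(9) + F(16) = 25
Step 2: Merge B(18) + H(23) = 41
Step 3: Merge (J+F)(25) + (B+H)(41) = 66
Read each symbol's code off the tree from the root (left child = 0, right child = 1).

Codes:
  B: 10 (length 2)
  H: 11 (length 2)
  J: 00 (length 2)
  F: 01 (length 2)
Average code length: 132/66 = 2.0000 bits/symbol


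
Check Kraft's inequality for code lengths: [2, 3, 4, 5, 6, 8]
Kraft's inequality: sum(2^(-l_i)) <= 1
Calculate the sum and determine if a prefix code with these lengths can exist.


Sum = 2^(-2) + 2^(-3) + 2^(-4) + 2^(-5) + 2^(-6) + 2^(-8)
    = 0.25 + 0.125 + 0.0625 + 0.03125 + 0.015625 + 0.00390625
    = 125/256 = 0.48828125
Since 0.48828125 <= 1, Kraft's inequality IS satisfied.
A prefix code with these lengths CAN exist.

Kraft sum = 0.48828125. Satisfied.


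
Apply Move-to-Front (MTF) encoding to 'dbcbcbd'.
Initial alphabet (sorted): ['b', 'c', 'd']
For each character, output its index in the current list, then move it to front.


MTF encoding:
'd': index 2 in ['b', 'c', 'd'] -> ['d', 'b', 'c']
'b': index 1 in ['d', 'b', 'c'] -> ['b', 'd', 'c']
'c': index 2 in ['b', 'd', 'c'] -> ['c', 'b', 'd']
'b': index 1 in ['c', 'b', 'd'] -> ['b', 'c', 'd']
'c': index 1 in ['b', 'c', 'd'] -> ['c', 'b', 'd']
'b': index 1 in ['c', 'b', 'd'] -> ['b', 'c', 'd']
'd': index 2 in ['b', 'c', 'd'] -> ['d', 'b', 'c']


Output: [2, 1, 2, 1, 1, 1, 2]


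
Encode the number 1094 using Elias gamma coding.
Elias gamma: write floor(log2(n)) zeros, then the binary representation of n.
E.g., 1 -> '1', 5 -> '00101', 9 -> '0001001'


num_bits = floor(log2(1094)) + 1 = 11
leading_zeros = num_bits - 1 = 10
binary(1094) = 10001000110

Elias gamma(1094) = '0000000000' + '10001000110' = 000000000010001000110 (21 bits)


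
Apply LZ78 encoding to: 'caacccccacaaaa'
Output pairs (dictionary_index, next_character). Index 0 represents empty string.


LZ78 encoding steps:
Dictionary: {0: ''}
Step 1: w='' (idx 0), next='c' -> output (0, 'c'), add 'c' as idx 1
Step 2: w='' (idx 0), next='a' -> output (0, 'a'), add 'a' as idx 2
Step 3: w='a' (idx 2), next='c' -> output (2, 'c'), add 'ac' as idx 3
Step 4: w='c' (idx 1), next='c' -> output (1, 'c'), add 'cc' as idx 4
Step 5: w='cc' (idx 4), next='a' -> output (4, 'a'), add 'cca' as idx 5
Step 6: w='c' (idx 1), next='a' -> output (1, 'a'), add 'ca' as idx 6
Step 7: w='a' (idx 2), next='a' -> output (2, 'a'), add 'aa' as idx 7
Step 8: w='a' (idx 2), end of input -> output (2, '')


Encoded: [(0, 'c'), (0, 'a'), (2, 'c'), (1, 'c'), (4, 'a'), (1, 'a'), (2, 'a'), (2, '')]


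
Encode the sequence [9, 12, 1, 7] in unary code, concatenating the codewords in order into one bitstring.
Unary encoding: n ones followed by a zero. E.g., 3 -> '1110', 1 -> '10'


Encode each number as n ones followed by a terminating 0:
  9 -> 1111111110 (10 bits)
  12 -> 1111111111110 (13 bits)
  1 -> 10 (2 bits)
  7 -> 11111110 (8 bits)
Total length = 10 + 13 + 2 + 8 = 33 bits.

Unary([9, 12, 1, 7]) = 111111111011111111111101011111110 (33 bits)


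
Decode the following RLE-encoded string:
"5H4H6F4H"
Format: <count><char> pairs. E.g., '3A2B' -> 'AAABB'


Expanding each <count><char> pair:
  5H -> 'HHHHH'
  4H -> 'HHHH'
  6F -> 'FFFFFF'
  4H -> 'HHHH'

Decoded = HHHHHHHHHFFFFFFHHHH


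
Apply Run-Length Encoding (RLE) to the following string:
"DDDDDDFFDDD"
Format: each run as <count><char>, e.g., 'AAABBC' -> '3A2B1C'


Scanning runs left to right:
  i=0: run of 'D' x 6 -> '6D'
  i=6: run of 'F' x 2 -> '2F'
  i=8: run of 'D' x 3 -> '3D'

RLE = 6D2F3D


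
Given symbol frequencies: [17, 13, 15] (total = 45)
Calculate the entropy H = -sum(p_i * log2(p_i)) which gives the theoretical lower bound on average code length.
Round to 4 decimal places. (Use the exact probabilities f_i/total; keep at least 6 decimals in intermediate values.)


Per-symbol terms -p_i * log2(p_i) with p_i = f_i/45:
  p = 17/45 = 0.377778: log2(p) = -1.404390, -p*log2(p) = 0.530547
  p = 13/45 = 0.288889: log2(p) = -1.791413, -p*log2(p) = 0.517519
  p = 15/45 = 0.333333: log2(p) = -1.584963, -p*log2(p) = 0.528321
H = 0.530547 + 0.517519 + 0.528321 = 1.576387

H = 1.5764 bits/symbol


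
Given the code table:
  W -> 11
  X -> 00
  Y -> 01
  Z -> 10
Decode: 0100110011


Decoding:
01 -> Y
00 -> X
11 -> W
00 -> X
11 -> W


Result: YXWXW


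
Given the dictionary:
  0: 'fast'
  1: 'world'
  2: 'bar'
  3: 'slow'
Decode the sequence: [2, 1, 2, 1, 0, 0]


Look up each index in the dictionary:
  2 -> 'bar'
  1 -> 'world'
  2 -> 'bar'
  1 -> 'world'
  0 -> 'fast'
  0 -> 'fast'

Decoded: "bar world bar world fast fast"


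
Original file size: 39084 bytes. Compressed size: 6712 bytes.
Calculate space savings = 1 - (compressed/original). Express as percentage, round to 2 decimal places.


ratio = compressed/original = 6712/39084 = 0.171733
savings = 1 - ratio = 1 - 0.171733 = 0.828267
as a percentage: 0.828267 * 100 = 82.83%

Space savings = 1 - 6712/39084 = 82.83%


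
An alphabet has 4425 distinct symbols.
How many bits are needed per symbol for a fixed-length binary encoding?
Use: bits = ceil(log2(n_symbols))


log2(4425) = 12.1115
Bracket: 2^12 = 4096 < 4425 <= 2^13 = 8192
So ceil(log2(4425)) = 13

bits = ceil(log2(4425)) = ceil(12.1115) = 13 bits


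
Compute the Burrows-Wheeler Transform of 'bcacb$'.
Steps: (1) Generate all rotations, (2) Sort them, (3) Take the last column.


Rotations (sorted):
  0: $bcacb -> last char: b
  1: acb$bc -> last char: c
  2: b$bcac -> last char: c
  3: bcacb$ -> last char: $
  4: cacb$b -> last char: b
  5: cb$bca -> last char: a


BWT = bcc$ba


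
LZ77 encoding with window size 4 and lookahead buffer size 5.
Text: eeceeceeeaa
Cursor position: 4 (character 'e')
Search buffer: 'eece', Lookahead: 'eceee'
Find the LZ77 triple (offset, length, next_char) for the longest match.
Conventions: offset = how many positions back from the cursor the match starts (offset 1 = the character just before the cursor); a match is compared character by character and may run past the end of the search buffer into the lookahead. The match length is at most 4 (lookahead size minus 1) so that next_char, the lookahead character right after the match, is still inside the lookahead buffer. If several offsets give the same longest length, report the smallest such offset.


Try each offset into the search buffer:
  offset=1 (pos 3, char 'e'): match length 1
  offset=2 (pos 2, char 'c'): match length 0
  offset=3 (pos 1, char 'e'): match length 4
  offset=4 (pos 0, char 'e'): match length 1
Longest match has length 4 at offset 3.
next_char = character at position 4 + 4 = 8 -> 'e'

Best match: offset=3, length=4 (matching 'ecee' starting at position 1)
LZ77 triple: (3, 4, 'e')


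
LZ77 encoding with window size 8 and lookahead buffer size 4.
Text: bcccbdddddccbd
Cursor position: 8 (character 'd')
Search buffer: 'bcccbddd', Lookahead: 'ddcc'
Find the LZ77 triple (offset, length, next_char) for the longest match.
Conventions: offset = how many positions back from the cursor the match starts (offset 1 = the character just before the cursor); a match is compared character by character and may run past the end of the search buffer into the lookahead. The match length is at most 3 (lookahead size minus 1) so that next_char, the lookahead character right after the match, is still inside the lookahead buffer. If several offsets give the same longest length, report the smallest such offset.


Try each offset into the search buffer:
  offset=1 (pos 7, char 'd'): match length 2
  offset=2 (pos 6, char 'd'): match length 2
  offset=3 (pos 5, char 'd'): match length 2
  offset=4 (pos 4, char 'b'): match length 0
  offset=5 (pos 3, char 'c'): match length 0
  offset=6 (pos 2, char 'c'): match length 0
  offset=7 (pos 1, char 'c'): match length 0
  offset=8 (pos 0, char 'b'): match length 0
Longest match has length 2, found at offsets 1, 2, 3; take the smallest, offset 1.
next_char = character at position 8 + 2 = 10 -> 'c'

Best match: offset=1, length=2 (matching 'dd' starting at position 7)
LZ77 triple: (1, 2, 'c')


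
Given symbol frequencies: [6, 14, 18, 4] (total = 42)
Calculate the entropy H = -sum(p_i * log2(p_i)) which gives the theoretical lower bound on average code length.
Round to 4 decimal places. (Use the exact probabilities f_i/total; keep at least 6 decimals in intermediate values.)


Per-symbol terms -p_i * log2(p_i) with p_i = f_i/42:
  p = 6/42 = 0.142857: log2(p) = -2.807355, -p*log2(p) = 0.401051
  p = 14/42 = 0.333333: log2(p) = -1.584963, -p*log2(p) = 0.528321
  p = 18/42 = 0.428571: log2(p) = -1.222392, -p*log2(p) = 0.523882
  p = 4/42 = 0.095238: log2(p) = -3.392317, -p*log2(p) = 0.323078
H = 0.401051 + 0.528321 + 0.523882 + 0.323078 = 1.776332

H = 1.7763 bits/symbol


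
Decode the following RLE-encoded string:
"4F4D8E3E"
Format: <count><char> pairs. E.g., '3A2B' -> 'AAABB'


Expanding each <count><char> pair:
  4F -> 'FFFF'
  4D -> 'DDDD'
  8E -> 'EEEEEEEE'
  3E -> 'EEE'

Decoded = FFFFDDDDEEEEEEEEEEE


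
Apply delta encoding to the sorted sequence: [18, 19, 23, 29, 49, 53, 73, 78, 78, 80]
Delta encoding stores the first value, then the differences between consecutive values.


First value: 18
Deltas:
  19 - 18 = 1
  23 - 19 = 4
  29 - 23 = 6
  49 - 29 = 20
  53 - 49 = 4
  73 - 53 = 20
  78 - 73 = 5
  78 - 78 = 0
  80 - 78 = 2


Delta encoded: [18, 1, 4, 6, 20, 4, 20, 5, 0, 2]


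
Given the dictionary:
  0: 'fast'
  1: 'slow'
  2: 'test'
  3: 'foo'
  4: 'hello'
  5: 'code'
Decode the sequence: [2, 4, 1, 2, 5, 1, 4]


Look up each index in the dictionary:
  2 -> 'test'
  4 -> 'hello'
  1 -> 'slow'
  2 -> 'test'
  5 -> 'code'
  1 -> 'slow'
  4 -> 'hello'

Decoded: "test hello slow test code slow hello"


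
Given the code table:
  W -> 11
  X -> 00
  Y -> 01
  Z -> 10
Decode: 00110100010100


Decoding:
00 -> X
11 -> W
01 -> Y
00 -> X
01 -> Y
01 -> Y
00 -> X


Result: XWYXYYX


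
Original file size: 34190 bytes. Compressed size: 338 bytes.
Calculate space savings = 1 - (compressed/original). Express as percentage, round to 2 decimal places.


ratio = compressed/original = 338/34190 = 0.009886
savings = 1 - ratio = 1 - 0.009886 = 0.990114
as a percentage: 0.990114 * 100 = 99.01%

Space savings = 1 - 338/34190 = 99.01%


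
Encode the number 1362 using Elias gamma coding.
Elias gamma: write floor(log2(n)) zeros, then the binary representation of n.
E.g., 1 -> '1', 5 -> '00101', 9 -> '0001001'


num_bits = floor(log2(1362)) + 1 = 11
leading_zeros = num_bits - 1 = 10
binary(1362) = 10101010010

Elias gamma(1362) = '0000000000' + '10101010010' = 000000000010101010010 (21 bits)


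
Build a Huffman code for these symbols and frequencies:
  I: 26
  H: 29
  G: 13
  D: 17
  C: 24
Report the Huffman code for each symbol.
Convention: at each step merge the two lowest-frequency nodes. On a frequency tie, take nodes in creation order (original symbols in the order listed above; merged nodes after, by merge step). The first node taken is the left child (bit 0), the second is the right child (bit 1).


Huffman tree construction:
Step 1: Merge G(13) + D(17) = 30
Step 2: Merge C(24) + I(26) = 50
Step 3: Merge H(29) + (G+D)(30) = 59
Step 4: Merge (C+I)(50) + (H+(G+D))(59) = 109
Read each symbol's code off the tree from the root (left child = 0, right child = 1).

Codes:
  I: 01 (length 2)
  H: 10 (length 2)
  G: 110 (length 3)
  D: 111 (length 3)
  C: 00 (length 2)
Average code length: 248/109 = 2.2752 bits/symbol


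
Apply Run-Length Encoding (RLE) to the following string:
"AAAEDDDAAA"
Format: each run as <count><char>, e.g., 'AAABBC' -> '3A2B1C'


Scanning runs left to right:
  i=0: run of 'A' x 3 -> '3A'
  i=3: run of 'E' x 1 -> '1E'
  i=4: run of 'D' x 3 -> '3D'
  i=7: run of 'A' x 3 -> '3A'

RLE = 3A1E3D3A


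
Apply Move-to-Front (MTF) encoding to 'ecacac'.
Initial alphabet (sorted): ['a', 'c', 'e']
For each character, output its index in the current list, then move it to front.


MTF encoding:
'e': index 2 in ['a', 'c', 'e'] -> ['e', 'a', 'c']
'c': index 2 in ['e', 'a', 'c'] -> ['c', 'e', 'a']
'a': index 2 in ['c', 'e', 'a'] -> ['a', 'c', 'e']
'c': index 1 in ['a', 'c', 'e'] -> ['c', 'a', 'e']
'a': index 1 in ['c', 'a', 'e'] -> ['a', 'c', 'e']
'c': index 1 in ['a', 'c', 'e'] -> ['c', 'a', 'e']


Output: [2, 2, 2, 1, 1, 1]
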